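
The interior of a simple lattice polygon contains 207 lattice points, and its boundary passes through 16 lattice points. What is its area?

Pick's theorem states A = I + B/2 − 1, so A = 207 + 16/2 − 1 = 214.

214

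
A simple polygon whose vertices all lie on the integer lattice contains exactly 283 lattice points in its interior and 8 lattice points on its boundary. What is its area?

286

By Pick's theorem, A = I + B/2 − 1 = 283 + 8/2 − 1 = 286.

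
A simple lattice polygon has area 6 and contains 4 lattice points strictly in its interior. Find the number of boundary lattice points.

Pick's theorem gives A = I + B/2 − 1, so B = 2(A − I + 1) = 2(6 − 4 + 1) = 6.

6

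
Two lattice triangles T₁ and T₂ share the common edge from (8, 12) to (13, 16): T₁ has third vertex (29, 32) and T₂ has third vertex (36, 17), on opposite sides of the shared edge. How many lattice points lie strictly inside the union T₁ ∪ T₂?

43

The union is the simple quadrilateral with vertices (8, 12), (29, 32), (13, 16), (36, 17) in order.
By the shoelace formula, twice the signed area is |[8·32 − 29·12] + [29·16 − 13·32] + [13·17 − 36·16] + [36·12 − 8·17]| = 103, so the area is 51.5.
The number of boundary lattice points is Σ gcd(|Δx|,|Δy|) = gcd(21,20) + gcd(16,16) + gcd(23,1) + gcd(28,5) = 1+16+1+1 = 19.
By Pick's theorem I = A − B/2 + 1 = 51.5 − 19/2 + 1 = 43.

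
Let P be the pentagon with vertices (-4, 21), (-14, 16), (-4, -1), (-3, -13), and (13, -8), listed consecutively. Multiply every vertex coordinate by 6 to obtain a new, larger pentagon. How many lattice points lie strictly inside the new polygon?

14212

By the shoelace formula, twice the signed area is |[(-4)·16 − (-14)·21] + [(-14)·(-1) − (-4)·16] + [(-4)·(-13) − (-3)·(-1)] + [(-3)·(-8) − 13·(-13)] + [13·21 − (-4)·(-8)]| = 791, so the area is 395.5.
Along each edge there are gcd(|Δx|,|Δy|)+1 lattice points, so counting each shared vertex once the boundary has gcd(10,5) + gcd(10,17) + gcd(1,12) + gcd(16,5) + gcd(17,29) = 5+1+1+1+1 = 9.
Scaling by 6 multiplies the area by 6² = 36 (so the new area is 14238) and multiplies the boundary lattice-point count by 6, giving 54.
By Pick's theorem, the interior count of the dilated polygon is 14238 − 54/2 + 1 = 14212.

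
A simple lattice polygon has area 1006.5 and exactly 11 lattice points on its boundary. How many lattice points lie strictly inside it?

1002

From Pick's theorem, I = A − B/2 + 1 = 1006.5 − 11/2 + 1 = 1002.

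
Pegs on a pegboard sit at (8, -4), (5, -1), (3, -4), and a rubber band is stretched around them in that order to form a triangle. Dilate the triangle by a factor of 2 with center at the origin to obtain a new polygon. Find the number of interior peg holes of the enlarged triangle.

By the shoelace formula, twice the signed area is |(8·(-1) − 5·(-4)) + (5·(-4) − 3·(-1)) + (3·(-4) − 8·(-4))| = 15, so the area is 15/2.
Summing gcd(|Δx|,|Δy|) over the edges gives the boundary count: gcd(3,3) + gcd(2,3) + gcd(5,0) = 3+1+5 = 9.
Scaling by 2 multiplies the area by 2² = 4 (so the new area is 30) and multiplies the boundary lattice-point count by 2, giving 18.
By Pick's theorem, the interior count of the dilated polygon is 30 − 18/2 + 1 = 22.

22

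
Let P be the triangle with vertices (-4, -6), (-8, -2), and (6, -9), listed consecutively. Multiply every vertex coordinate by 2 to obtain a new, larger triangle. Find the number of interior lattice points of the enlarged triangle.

45

By the shoelace formula, twice the signed area is |((-4)·(-2) − (-8)·(-6)) + ((-8)·(-9) − 6·(-2)) + (6·(-6) − (-4)·(-9))| = 28, so the area is 14.
Along each edge there are gcd(|Δx|,|Δy|)+1 lattice points, so counting each shared vertex once the boundary has gcd(4,4) + gcd(14,7) + gcd(10,3) = 4+7+1 = 12.
Scaling by 2 multiplies the area by 2² = 4 (so the new area is 56) and multiplies the boundary lattice-point count by 2, giving 24.
By Pick's theorem, the interior count of the dilated polygon is 56 − 24/2 + 1 = 45.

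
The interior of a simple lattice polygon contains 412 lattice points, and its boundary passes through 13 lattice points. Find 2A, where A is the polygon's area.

Pick's theorem states A = I + B/2 − 1, so A = 412 + 13/2 − 1 = 835/2.
Hence 2A = 835.

835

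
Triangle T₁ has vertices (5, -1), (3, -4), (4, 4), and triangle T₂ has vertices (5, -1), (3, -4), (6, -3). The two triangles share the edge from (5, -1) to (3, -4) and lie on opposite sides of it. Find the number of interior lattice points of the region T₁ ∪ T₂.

The union is the simple quadrilateral with vertices (5, -1), (4, 4), (3, -4), (6, -3) in order.
Using the shoelace formula, 2A = |(5·4 − 4·(-1)) + (4·(-4) − 3·4) + (3·(-3) − 6·(-4)) + (6·(-1) − 5·(-3))| = 20, so the area is 10.
Along each edge there are gcd(|Δx|,|Δy|)+1 lattice points, so counting each shared vertex once the boundary has gcd(1,5) + gcd(1,8) + gcd(3,1) + gcd(1,2) = 1+1+1+1 = 4.
By Pick's theorem I = A − B/2 + 1 = 10 − 4/2 + 1 = 9.

9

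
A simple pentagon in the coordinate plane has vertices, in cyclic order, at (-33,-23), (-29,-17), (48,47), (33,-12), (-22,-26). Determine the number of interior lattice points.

2125

Using the shoelace formula, 2A = |((-33)·(-17) − (-29)·(-23)) + ((-29)·47 − 48·(-17)) + (48·(-12) − 33·47) + (33·(-26) − (-22)·(-12)) + ((-22)·(-23) − (-33)·(-26))| = 4254, so the area is 2127.
The number of boundary lattice points is Σ gcd(|Δx|,|Δy|) = gcd(4,6) + gcd(77,64) + gcd(15,59) + gcd(55,14) + gcd(11,3) = 2+1+1+1+1 = 6.
Pick's theorem gives I = A − B/2 + 1 = 2127 − 6/2 + 1 = 2125.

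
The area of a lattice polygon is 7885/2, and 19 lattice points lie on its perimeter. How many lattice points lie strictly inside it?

3934

Pick's theorem A = I + B/2 − 1 rearranges to I = A − B/2 + 1 = 7885/2 − 19/2 + 1 = 3934.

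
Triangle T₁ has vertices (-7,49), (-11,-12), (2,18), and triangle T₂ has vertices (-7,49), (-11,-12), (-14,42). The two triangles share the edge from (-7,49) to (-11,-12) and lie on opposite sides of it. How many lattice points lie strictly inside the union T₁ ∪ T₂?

531

The union is the simple quadrilateral with vertices (-7,49), (2,18), (-11,-12), (-14,42) in order.
By the shoelace formula, twice the signed area is |[(-7)·18 − 2·49] + [2·(-12) − (-11)·18] + [(-11)·42 − (-14)·(-12)] + [(-14)·49 − (-7)·42]| = 1072, so the area is 536.
Summing gcd(|Δx|,|Δy|) over the edges gives the boundary count: gcd(9,31) + gcd(13,30) + gcd(3,54) + gcd(7,7) = 1+1+3+7 = 12.
By Pick's theorem I = A − B/2 + 1 = 536 − 12/2 + 1 = 531.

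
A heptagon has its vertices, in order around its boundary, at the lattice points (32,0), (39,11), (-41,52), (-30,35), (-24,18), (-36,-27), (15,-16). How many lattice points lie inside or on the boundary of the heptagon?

3028

The shoelace formula gives twice the area as |(32·11 − 39·0) + (39·52 − (-41)·11) + ((-41)·35 − (-30)·52) + ((-30)·18 − (-24)·35) + ((-24)·(-27) − (-36)·18) + ((-36)·(-16) − 15·(-27)) + (15·0 − 32·(-16))| = 6045, so the area is 3022.5.
The number of boundary lattice points is Σ gcd(|Δx|,|Δy|) = gcd(7,11) + gcd(80,41) + gcd(11,17) + gcd(6,17) + gcd(12,45) + gcd(51,11) + gcd(17,16) = 1+1+1+1+3+1+1 = 9.
Pick's theorem gives I = A − B/2 + 1 = 3022.5 − 9/2 + 1 = 3019, so the closed region contains I + B = 3019 + 9 = 3028 lattice points.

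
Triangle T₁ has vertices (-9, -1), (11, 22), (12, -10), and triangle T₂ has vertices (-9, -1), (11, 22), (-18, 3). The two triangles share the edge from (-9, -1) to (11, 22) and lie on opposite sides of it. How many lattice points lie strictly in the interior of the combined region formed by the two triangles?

The union is the simple quadrilateral with vertices (-9, -1), (12, -10), (11, 22), (-18, 3) in order.
By the shoelace formula, twice the signed area is |((-9)·(-10) − 12·(-1)) + (12·22 − 11·(-10)) + (11·3 − (-18)·22) + ((-18)·(-1) − (-9)·3)| = 950, so the area is 475.
The number of boundary lattice points is Σ gcd(|Δx|,|Δy|) = gcd(21,9) + gcd(1,32) + gcd(29,19) + gcd(9,4) = 3+1+1+1 = 6.
By Pick's theorem I = A − B/2 + 1 = 475 − 6/2 + 1 = 473.

473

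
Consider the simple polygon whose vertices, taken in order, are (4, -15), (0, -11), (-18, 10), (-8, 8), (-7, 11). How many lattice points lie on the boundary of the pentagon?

The number of boundary lattice points is Σ gcd(|Δx|,|Δy|) = gcd(4,4) + gcd(18,21) + gcd(10,2) + gcd(1,3) + gcd(11,26) = 4+3+2+1+1 = 11.

11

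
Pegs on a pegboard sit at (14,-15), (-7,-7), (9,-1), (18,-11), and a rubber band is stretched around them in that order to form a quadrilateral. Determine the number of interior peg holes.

162

The shoelace formula gives twice the area as |(14·(-7) − (-7)·(-15)) + ((-7)·(-1) − 9·(-7)) + (9·(-11) − 18·(-1)) + (18·(-15) − 14·(-11))| = 330, so the area is 165.
The number of boundary lattice points is Σ gcd(|Δx|,|Δy|) = gcd(21,8) + gcd(16,6) + gcd(9,10) + gcd(4,4) = 1+2+1+4 = 8.
Pick's theorem gives I = A − B/2 + 1 = 165 − 8/2 + 1 = 162.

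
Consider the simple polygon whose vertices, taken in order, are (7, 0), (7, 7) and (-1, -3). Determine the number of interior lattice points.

By the shoelace formula, twice the signed area is |[7·7 − 7·0] + [7·(-3) − (-1)·7] + [(-1)·0 − 7·(-3)]| = 56, so the area is 28.
Summing gcd(|Δx|,|Δy|) over the edges gives the boundary count: gcd(0,7) + gcd(8,10) + gcd(8,3) = 7+2+1 = 10.
By Pick's theorem A = I + B/2 − 1, so I = 28 − 10/2 + 1 = 24.

24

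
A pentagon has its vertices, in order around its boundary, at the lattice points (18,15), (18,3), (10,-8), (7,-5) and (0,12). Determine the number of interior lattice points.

By the shoelace formula, twice the signed area is |(18·3 − 18·15) + (18·(-8) − 10·3) + (10·(-5) − 7·(-8)) + (7·12 − 0·(-5)) + (0·15 − 18·12)| = 516, so the area is 258.
The number of boundary lattice points is Σ gcd(|Δx|,|Δy|) = gcd(0,12) + gcd(8,11) + gcd(3,3) + gcd(7,17) + gcd(18,3) = 12+1+3+1+3 = 20.
Pick's theorem gives I = A − B/2 + 1 = 258 − 20/2 + 1 = 249.

249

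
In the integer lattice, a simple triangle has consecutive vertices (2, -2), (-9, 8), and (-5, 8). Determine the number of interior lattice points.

18

The shoelace formula gives twice the area as |[2·8 − (-9)·(-2)] + [(-9)·8 − (-5)·8] + [(-5)·(-2) − 2·8]| = 40, so the area is 20.
Along each edge there are gcd(|Δx|,|Δy|)+1 lattice points, so counting each shared vertex once the boundary has gcd(11,10) + gcd(4,0) + gcd(7,10) = 1+4+1 = 6.
By Pick's theorem A = I + B/2 − 1, so I = 20 − 6/2 + 1 = 18.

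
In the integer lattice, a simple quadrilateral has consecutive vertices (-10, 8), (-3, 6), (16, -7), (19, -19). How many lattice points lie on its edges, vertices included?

Along each edge there are gcd(|Δx|,|Δy|)+1 lattice points, so counting each shared vertex once the boundary has gcd(7,2) + gcd(19,13) + gcd(3,12) + gcd(29,27) = 1+1+3+1 = 6.

6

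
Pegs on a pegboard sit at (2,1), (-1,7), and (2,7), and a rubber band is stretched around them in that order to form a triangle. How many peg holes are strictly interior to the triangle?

The shoelace formula gives twice the area as |[2·7 − (-1)·1] + [(-1)·7 − 2·7] + [2·1 − 2·7]| = 18, so the area is 9.
The number of boundary lattice points is Σ gcd(|Δx|,|Δy|) = gcd(3,6) + gcd(3,0) + gcd(0,6) = 3+3+6 = 12.
Pick's theorem gives I = A − B/2 + 1 = 9 − 12/2 + 1 = 4.

4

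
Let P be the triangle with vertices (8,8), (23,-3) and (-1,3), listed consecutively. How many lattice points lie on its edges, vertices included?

8

Summing gcd(|Δx|,|Δy|) over the edges gives the boundary count: gcd(15,11) + gcd(24,6) + gcd(9,5) = 1+6+1 = 8.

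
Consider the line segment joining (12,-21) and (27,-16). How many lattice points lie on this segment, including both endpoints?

6

The number of lattice points on a segment between lattice points is gcd(|Δx|,|Δy|) + 1 = gcd(15,5) + 1 = 5 + 1 = 6.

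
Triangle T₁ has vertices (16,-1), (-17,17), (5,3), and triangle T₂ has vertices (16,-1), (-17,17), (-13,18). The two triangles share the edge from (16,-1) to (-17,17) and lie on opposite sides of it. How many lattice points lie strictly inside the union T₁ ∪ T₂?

84

The union is the simple quadrilateral with vertices (16,-1), (5,3), (-17,17), (-13,18) in order.
By the shoelace formula, twice the signed area is |(16·3 − 5·(-1)) + (5·17 − (-17)·3) + ((-17)·18 − (-13)·17) + ((-13)·(-1) − 16·18)| = 171, so the area is 85.5.
Summing gcd(|Δx|,|Δy|) over the edges gives the boundary count: gcd(11,4) + gcd(22,14) + gcd(4,1) + gcd(29,19) = 1+2+1+1 = 5.
By Pick's theorem I = A − B/2 + 1 = 85.5 − 5/2 + 1 = 84.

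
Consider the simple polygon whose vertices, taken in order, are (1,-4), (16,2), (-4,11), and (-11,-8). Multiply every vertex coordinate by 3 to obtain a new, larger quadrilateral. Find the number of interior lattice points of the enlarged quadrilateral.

2035

By the shoelace formula, twice the signed area is |(1·2 − 16·(-4)) + (16·11 − (-4)·2) + ((-4)·(-8) − (-11)·11) + ((-11)·(-4) − 1·(-8))| = 455, so the area is 455/2.
Along each edge there are gcd(|Δx|,|Δy|)+1 lattice points, so counting each shared vertex once the boundary has gcd(15,6) + gcd(20,9) + gcd(7,19) + gcd(12,4) = 3+1+1+4 = 9.
Scaling by 3 multiplies the area by 3² = 9 (so the new area is 4095/2) and multiplies the boundary lattice-point count by 3, giving 27.
By Pick's theorem, the interior count of the dilated polygon is 4095/2 − 27/2 + 1 = 2035.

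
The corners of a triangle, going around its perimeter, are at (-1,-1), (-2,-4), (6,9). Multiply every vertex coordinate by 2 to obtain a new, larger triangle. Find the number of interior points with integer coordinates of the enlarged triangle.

20

By the shoelace formula, twice the signed area is |((-1)·(-4) − (-2)·(-1)) + ((-2)·9 − 6·(-4)) + (6·(-1) − (-1)·9)| = 11, so the area is 5.5.
The number of boundary lattice points is Σ gcd(|Δx|,|Δy|) = gcd(1,3) + gcd(8,13) + gcd(7,10) = 1+1+1 = 3.
Scaling by 2 multiplies the area by 2² = 4 (so the new area is 22) and multiplies the boundary lattice-point count by 2, giving 6.
By Pick's theorem, the interior count of the dilated polygon is 22 − 6/2 + 1 = 20.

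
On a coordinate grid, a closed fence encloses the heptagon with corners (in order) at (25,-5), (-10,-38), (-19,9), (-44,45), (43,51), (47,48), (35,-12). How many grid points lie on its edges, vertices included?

20

The number of boundary lattice points is Σ gcd(|Δx|,|Δy|) = gcd(35,33) + gcd(9,47) + gcd(25,36) + gcd(87,6) + gcd(4,3) + gcd(12,60) + gcd(10,7) = 1+1+1+3+1+12+1 = 20.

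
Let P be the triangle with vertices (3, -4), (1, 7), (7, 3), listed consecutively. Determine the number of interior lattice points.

Using the shoelace formula, 2A = |(3·7 − 1·(-4)) + (1·3 − 7·7) + (7·(-4) − 3·3)| = 58, so the area is 29.
The number of boundary lattice points is Σ gcd(|Δx|,|Δy|) = gcd(2,11) + gcd(6,4) + gcd(4,7) = 1+2+1 = 4.
Pick's theorem gives I = A − B/2 + 1 = 29 − 4/2 + 1 = 28.

28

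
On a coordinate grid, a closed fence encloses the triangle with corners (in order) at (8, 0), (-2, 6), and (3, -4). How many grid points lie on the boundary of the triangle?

8

Summing gcd(|Δx|,|Δy|) over the edges gives the boundary count: gcd(10,6) + gcd(5,10) + gcd(5,4) = 2+5+1 = 8.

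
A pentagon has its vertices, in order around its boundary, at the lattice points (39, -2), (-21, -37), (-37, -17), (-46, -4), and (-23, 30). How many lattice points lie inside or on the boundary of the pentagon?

The shoelace formula gives twice the area as |[39·(-37) − (-21)·(-2)] + [(-21)·(-17) − (-37)·(-37)] + [(-37)·(-4) − (-46)·(-17)] + [(-46)·30 − (-23)·(-4)] + [(-23)·(-2) − 39·30]| = 5727, so the area is 2863.5.
The number of boundary lattice points is Σ gcd(|Δx|,|Δy|) = gcd(60,35) + gcd(16,20) + gcd(9,13) + gcd(23,34) + gcd(62,32) = 5+4+1+1+2 = 13.
Pick's theorem gives I = A − B/2 + 1 = 2863.5 − 13/2 + 1 = 2858, so the closed region contains I + B = 2858 + 13 = 2871 lattice points.

2871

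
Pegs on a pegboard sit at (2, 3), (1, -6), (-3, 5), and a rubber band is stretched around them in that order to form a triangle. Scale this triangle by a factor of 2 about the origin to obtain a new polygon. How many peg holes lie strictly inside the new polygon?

By the shoelace formula, twice the signed area is |[2·(-6) − 1·3] + [1·5 − (-3)·(-6)] + [(-3)·3 − 2·5]| = 47, so the area is 47/2.
Summing gcd(|Δx|,|Δy|) over the edges gives the boundary count: gcd(1,9) + gcd(4,11) + gcd(5,2) = 1+1+1 = 3.
Scaling by 2 multiplies the area by 2² = 4 (so the new area is 94) and multiplies the boundary lattice-point count by 2, giving 6.
By Pick's theorem, the interior count of the dilated polygon is 94 − 6/2 + 1 = 92.

92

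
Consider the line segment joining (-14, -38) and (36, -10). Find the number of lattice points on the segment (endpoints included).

3

The number of lattice points on a segment between lattice points is gcd(|Δx|,|Δy|) + 1 = gcd(50,28) + 1 = 2 + 1 = 3.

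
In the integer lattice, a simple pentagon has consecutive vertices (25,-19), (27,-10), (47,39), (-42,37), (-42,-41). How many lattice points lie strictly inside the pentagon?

5091

The shoelace formula gives twice the area as |[25·(-10) − 27·(-19)] + [27·39 − 47·(-10)] + [47·37 − (-42)·39] + [(-42)·(-41) − (-42)·37] + [(-42)·(-19) − 25·(-41)]| = 10262, so the area is 5131.
Summing gcd(|Δx|,|Δy|) over the edges gives the boundary count: gcd(2,9) + gcd(20,49) + gcd(89,2) + gcd(0,78) + gcd(67,22) = 1+1+1+78+1 = 82.
By Pick's theorem A = I + B/2 − 1, so I = 5131 − 82/2 + 1 = 5091.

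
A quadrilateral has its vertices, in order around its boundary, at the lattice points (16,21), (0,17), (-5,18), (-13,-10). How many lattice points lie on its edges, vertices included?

Summing gcd(|Δx|,|Δy|) over the edges gives the boundary count: gcd(16,4) + gcd(5,1) + gcd(8,28) + gcd(29,31) = 4+1+4+1 = 10.

10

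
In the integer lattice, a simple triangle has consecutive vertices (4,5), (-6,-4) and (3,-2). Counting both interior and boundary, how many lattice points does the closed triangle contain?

The shoelace formula gives twice the area as |[4·(-4) − (-6)·5] + [(-6)·(-2) − 3·(-4)] + [3·5 − 4·(-2)]| = 61, so the area is 61/2.
Summing gcd(|Δx|,|Δy|) over the edges gives the boundary count: gcd(10,9) + gcd(9,2) + gcd(1,7) = 1+1+1 = 3.
Pick's theorem gives I = A − B/2 + 1 = 61/2 − 3/2 + 1 = 30, so the closed region contains I + B = 30 + 3 = 33 lattice points.

33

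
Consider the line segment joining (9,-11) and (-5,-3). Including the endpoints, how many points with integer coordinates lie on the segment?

The number of lattice points on a segment between lattice points is gcd(|Δx|,|Δy|) + 1 = gcd(14,8) + 1 = 2 + 1 = 3.

3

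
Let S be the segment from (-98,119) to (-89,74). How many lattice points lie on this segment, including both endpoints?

10

The number of lattice points on a segment between lattice points is gcd(|Δx|,|Δy|) + 1 = gcd(9,45) + 1 = 9 + 1 = 10.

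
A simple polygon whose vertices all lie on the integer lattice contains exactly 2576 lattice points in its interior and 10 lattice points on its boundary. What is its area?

2580

By Pick's theorem, A = I + B/2 − 1 = 2576 + 10/2 − 1 = 2580.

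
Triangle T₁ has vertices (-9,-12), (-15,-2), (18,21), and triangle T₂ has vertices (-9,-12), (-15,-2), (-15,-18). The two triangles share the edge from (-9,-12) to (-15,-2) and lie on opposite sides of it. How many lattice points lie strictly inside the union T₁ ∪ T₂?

270

The union is the simple quadrilateral with vertices (-9,-12), (18,21), (-15,-2), (-15,-18) in order.
Using the shoelace formula, 2A = |[(-9)·21 − 18·(-12)] + [18·(-2) − (-15)·21] + [(-15)·(-18) − (-15)·(-2)] + [(-15)·(-12) − (-9)·(-18)]| = 564, so the area is 282.
Along each edge there are gcd(|Δx|,|Δy|)+1 lattice points, so counting each shared vertex once the boundary has gcd(27,33) + gcd(33,23) + gcd(0,16) + gcd(6,6) = 3+1+16+6 = 26.
By Pick's theorem I = A − B/2 + 1 = 282 − 26/2 + 1 = 270.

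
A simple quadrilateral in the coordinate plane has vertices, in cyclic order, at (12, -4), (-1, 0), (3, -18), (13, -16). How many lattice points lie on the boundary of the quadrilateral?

Summing gcd(|Δx|,|Δy|) over the edges gives the boundary count: gcd(13,4) + gcd(4,18) + gcd(10,2) + gcd(1,12) = 1+2+2+1 = 6.

6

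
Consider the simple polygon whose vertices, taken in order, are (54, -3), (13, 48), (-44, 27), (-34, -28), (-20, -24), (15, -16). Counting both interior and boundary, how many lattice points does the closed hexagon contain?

The shoelace formula gives twice the area as |(54·48 − 13·(-3)) + (13·27 − (-44)·48) + ((-44)·(-28) − (-34)·27) + ((-34)·(-24) − (-20)·(-28)) + ((-20)·(-16) − 15·(-24)) + (15·(-3) − 54·(-16))| = 8999, so the area is 8999/2.
Summing gcd(|Δx|,|Δy|) over the edges gives the boundary count: gcd(41,51) + gcd(57,21) + gcd(10,55) + gcd(14,4) + gcd(35,8) + gcd(39,13) = 1+3+5+2+1+13 = 25.
Pick's theorem gives I = A − B/2 + 1 = 8999/2 − 25/2 + 1 = 4488, so the closed region contains I + B = 4488 + 25 = 4513 lattice points.

4513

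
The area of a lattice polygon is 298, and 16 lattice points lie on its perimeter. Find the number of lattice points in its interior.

291

Pick's theorem A = I + B/2 − 1 rearranges to I = A − B/2 + 1 = 298 − 16/2 + 1 = 291.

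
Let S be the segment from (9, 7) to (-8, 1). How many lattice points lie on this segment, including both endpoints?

The number of lattice points on a segment between lattice points is gcd(|Δx|,|Δy|) + 1 = gcd(17,6) + 1 = 1 + 1 = 2.

2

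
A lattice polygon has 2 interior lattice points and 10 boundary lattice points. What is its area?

Pick's theorem states A = I + B/2 − 1, so A = 2 + 10/2 − 1 = 6.

6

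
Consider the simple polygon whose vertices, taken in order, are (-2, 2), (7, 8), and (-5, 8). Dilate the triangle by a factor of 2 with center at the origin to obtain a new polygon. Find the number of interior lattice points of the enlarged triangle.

The shoelace formula gives twice the area as |((-2)·8 − 7·2) + (7·8 − (-5)·8) + ((-5)·2 − (-2)·8)| = 72, so the area is 36.
The number of boundary lattice points is Σ gcd(|Δx|,|Δy|) = gcd(9,6) + gcd(12,0) + gcd(3,6) = 3+12+3 = 18.
Scaling by 2 multiplies the area by 2² = 4 (so the new area is 144) and multiplies the boundary lattice-point count by 2, giving 36.
By Pick's theorem, the interior count of the dilated polygon is 144 − 36/2 + 1 = 127.

127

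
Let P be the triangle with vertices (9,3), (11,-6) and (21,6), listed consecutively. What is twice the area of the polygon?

The shoelace formula gives twice the area as |[9·(-6) − 11·3] + [11·6 − 21·(-6)] + [21·3 − 9·6]| = 114, so the area is 57.

114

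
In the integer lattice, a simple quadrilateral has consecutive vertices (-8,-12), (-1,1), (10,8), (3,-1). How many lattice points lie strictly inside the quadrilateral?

52

By the shoelace formula, twice the signed area is |((-8)·1 − (-1)·(-12)) + ((-1)·8 − 10·1) + (10·(-1) − 3·8) + (3·(-12) − (-8)·(-1))| = 116, so the area is 58.
Summing gcd(|Δx|,|Δy|) over the edges gives the boundary count: gcd(7,13) + gcd(11,7) + gcd(7,9) + gcd(11,11) = 1+1+1+11 = 14.
Pick's theorem gives I = A − B/2 + 1 = 58 − 14/2 + 1 = 52.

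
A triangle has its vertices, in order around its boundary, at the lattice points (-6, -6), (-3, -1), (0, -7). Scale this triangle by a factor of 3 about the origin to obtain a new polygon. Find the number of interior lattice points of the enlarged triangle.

The shoelace formula gives twice the area as |[(-6)·(-1) − (-3)·(-6)] + [(-3)·(-7) − 0·(-1)] + [0·(-6) − (-6)·(-7)]| = 33, so the area is 33/2.
Along each edge there are gcd(|Δx|,|Δy|)+1 lattice points, so counting each shared vertex once the boundary has gcd(3,5) + gcd(3,6) + gcd(6,1) = 1+3+1 = 5.
Scaling by 3 multiplies the area by 3² = 9 (so the new area is 148.5) and multiplies the boundary lattice-point count by 3, giving 15.
By Pick's theorem, the interior count of the dilated polygon is 148.5 − 15/2 + 1 = 142.

142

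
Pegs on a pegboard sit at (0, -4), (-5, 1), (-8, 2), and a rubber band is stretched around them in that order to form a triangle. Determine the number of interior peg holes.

2

Using the shoelace formula, 2A = |(0·1 − (-5)·(-4)) + ((-5)·2 − (-8)·1) + ((-8)·(-4) − 0·2)| = 10, so the area is 5.
Along each edge there are gcd(|Δx|,|Δy|)+1 lattice points, so counting each shared vertex once the boundary has gcd(5,5) + gcd(3,1) + gcd(8,6) = 5+1+2 = 8.
By Pick's theorem A = I + B/2 − 1, so I = 5 − 8/2 + 1 = 2.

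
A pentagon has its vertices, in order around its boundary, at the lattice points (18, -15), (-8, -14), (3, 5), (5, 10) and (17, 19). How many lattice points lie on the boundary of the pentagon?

7

Summing gcd(|Δx|,|Δy|) over the edges gives the boundary count: gcd(26,1) + gcd(11,19) + gcd(2,5) + gcd(12,9) + gcd(1,34) = 1+1+1+3+1 = 7.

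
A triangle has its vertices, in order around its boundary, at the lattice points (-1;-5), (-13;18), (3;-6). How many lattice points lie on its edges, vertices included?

10

Along each edge there are gcd(|Δx|,|Δy|)+1 lattice points, so counting each shared vertex once the boundary has gcd(12,23) + gcd(16,24) + gcd(4,1) = 1+8+1 = 10.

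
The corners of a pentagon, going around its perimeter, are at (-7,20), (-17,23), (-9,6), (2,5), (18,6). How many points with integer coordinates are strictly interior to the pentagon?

The shoelace formula gives twice the area as |[(-7)·23 − (-17)·20] + [(-17)·6 − (-9)·23] + [(-9)·5 − 2·6] + [2·6 − 18·5] + [18·20 − (-7)·6]| = 551, so the area is 551/2.
Along each edge there are gcd(|Δx|,|Δy|)+1 lattice points, so counting each shared vertex once the boundary has gcd(10,3) + gcd(8,17) + gcd(11,1) + gcd(16,1) + gcd(25,14) = 1+1+1+1+1 = 5.
By Pick's theorem A = I + B/2 − 1, so I = 551/2 − 5/2 + 1 = 274.

274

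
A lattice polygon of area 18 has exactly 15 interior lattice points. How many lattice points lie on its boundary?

Pick's theorem gives A = I + B/2 − 1, so B = 2(A − I + 1) = 2(18 − 15 + 1) = 8.

8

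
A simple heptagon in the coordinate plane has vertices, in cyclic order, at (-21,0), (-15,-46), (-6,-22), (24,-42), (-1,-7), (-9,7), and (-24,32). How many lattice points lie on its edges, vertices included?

28

The number of boundary lattice points is Σ gcd(|Δx|,|Δy|) = gcd(6,46) + gcd(9,24) + gcd(30,20) + gcd(25,35) + gcd(8,14) + gcd(15,25) + gcd(3,32) = 2+3+10+5+2+5+1 = 28.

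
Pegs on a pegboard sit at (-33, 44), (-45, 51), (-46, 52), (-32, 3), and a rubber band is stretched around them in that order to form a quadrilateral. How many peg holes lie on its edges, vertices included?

Along each edge there are gcd(|Δx|,|Δy|)+1 lattice points, so counting each shared vertex once the boundary has gcd(12,7) + gcd(1,1) + gcd(14,49) + gcd(1,41) = 1+1+7+1 = 10.

10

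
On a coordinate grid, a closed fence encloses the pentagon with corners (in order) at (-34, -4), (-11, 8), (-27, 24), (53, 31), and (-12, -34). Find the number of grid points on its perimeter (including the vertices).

The number of boundary lattice points is Σ gcd(|Δx|,|Δy|) = gcd(23,12) + gcd(16,16) + gcd(80,7) + gcd(65,65) + gcd(22,30) = 1+16+1+65+2 = 85.

85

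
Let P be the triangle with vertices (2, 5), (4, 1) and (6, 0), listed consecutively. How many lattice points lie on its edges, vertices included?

Summing gcd(|Δx|,|Δy|) over the edges gives the boundary count: gcd(2,4) + gcd(2,1) + gcd(4,5) = 2+1+1 = 4.

4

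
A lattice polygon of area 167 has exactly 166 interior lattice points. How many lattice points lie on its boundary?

4

Pick's theorem gives A = I + B/2 − 1, so B = 2(A − I + 1) = 2(167 − 166 + 1) = 4.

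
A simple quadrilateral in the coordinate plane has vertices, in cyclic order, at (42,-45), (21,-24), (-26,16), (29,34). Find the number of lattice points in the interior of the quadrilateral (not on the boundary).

2205

By the shoelace formula, twice the signed area is |(42·(-24) − 21·(-45)) + (21·16 − (-26)·(-24)) + ((-26)·34 − 29·16) + (29·(-45) − 42·34)| = 4432, so the area is 2216.
Along each edge there are gcd(|Δx|,|Δy|)+1 lattice points, so counting each shared vertex once the boundary has gcd(21,21) + gcd(47,40) + gcd(55,18) + gcd(13,79) = 21+1+1+1 = 24.
By Pick's theorem A = I + B/2 − 1, so I = 2216 − 24/2 + 1 = 2205.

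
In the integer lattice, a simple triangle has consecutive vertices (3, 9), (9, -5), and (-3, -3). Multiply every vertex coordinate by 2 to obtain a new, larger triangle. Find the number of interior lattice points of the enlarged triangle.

The shoelace formula gives twice the area as |[3·(-5) − 9·9] + [9·(-3) − (-3)·(-5)] + [(-3)·9 − 3·(-3)]| = 156, so the area is 78.
The number of boundary lattice points is Σ gcd(|Δx|,|Δy|) = gcd(6,14) + gcd(12,2) + gcd(6,12) = 2+2+6 = 10.
Scaling by 2 multiplies the area by 2² = 4 (so the new area is 312) and multiplies the boundary lattice-point count by 2, giving 20.
By Pick's theorem, the interior count of the dilated polygon is 312 − 20/2 + 1 = 303.

303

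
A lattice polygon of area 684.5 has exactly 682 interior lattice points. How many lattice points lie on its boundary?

Pick's theorem gives A = I + B/2 − 1, so B = 2(A − I + 1) = 2(684.5 − 682 + 1) = 7.

7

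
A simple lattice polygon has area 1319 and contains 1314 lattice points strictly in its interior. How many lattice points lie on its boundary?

Pick's theorem gives A = I + B/2 − 1, so B = 2(A − I + 1) = 2(1319 − 1314 + 1) = 12.

12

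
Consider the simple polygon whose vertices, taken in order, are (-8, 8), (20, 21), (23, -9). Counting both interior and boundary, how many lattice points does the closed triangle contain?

The shoelace formula gives twice the area as |((-8)·21 − 20·8) + (20·(-9) − 23·21) + (23·8 − (-8)·(-9))| = 879, so the area is 879/2.
Along each edge there are gcd(|Δx|,|Δy|)+1 lattice points, so counting each shared vertex once the boundary has gcd(28,13) + gcd(3,30) + gcd(31,17) = 1+3+1 = 5.
Pick's theorem gives I = A − B/2 + 1 = 879/2 − 5/2 + 1 = 438, so the closed region contains I + B = 438 + 5 = 443 lattice points.

443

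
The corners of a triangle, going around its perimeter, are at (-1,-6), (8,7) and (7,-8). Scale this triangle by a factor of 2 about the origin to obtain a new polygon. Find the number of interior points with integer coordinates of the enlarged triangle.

By the shoelace formula, twice the signed area is |((-1)·7 − 8·(-6)) + (8·(-8) − 7·7) + (7·(-6) − (-1)·(-8))| = 122, so the area is 61.
The number of boundary lattice points is Σ gcd(|Δx|,|Δy|) = gcd(9,13) + gcd(1,15) + gcd(8,2) = 1+1+2 = 4.
Scaling by 2 multiplies the area by 2² = 4 (so the new area is 244) and multiplies the boundary lattice-point count by 2, giving 8.
By Pick's theorem, the interior count of the dilated polygon is 244 − 8/2 + 1 = 241.

241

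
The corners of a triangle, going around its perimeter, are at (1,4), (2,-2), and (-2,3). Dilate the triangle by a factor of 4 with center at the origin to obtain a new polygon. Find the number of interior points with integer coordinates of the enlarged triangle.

Using the shoelace formula, 2A = |(1·(-2) − 2·4) + (2·3 − (-2)·(-2)) + ((-2)·4 − 1·3)| = 19, so the area is 19/2.
Summing gcd(|Δx|,|Δy|) over the edges gives the boundary count: gcd(1,6) + gcd(4,5) + gcd(3,1) = 1+1+1 = 3.
Scaling by 4 multiplies the area by 4² = 16 (so the new area is 152) and multiplies the boundary lattice-point count by 4, giving 12.
By Pick's theorem, the interior count of the dilated polygon is 152 − 12/2 + 1 = 147.

147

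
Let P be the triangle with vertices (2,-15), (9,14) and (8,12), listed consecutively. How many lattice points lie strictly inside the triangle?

6

The shoelace formula gives twice the area as |[2·14 − 9·(-15)] + [9·12 − 8·14] + [8·(-15) − 2·12]| = 15, so the area is 15/2.
The number of boundary lattice points is Σ gcd(|Δx|,|Δy|) = gcd(7,29) + gcd(1,2) + gcd(6,27) = 1+1+3 = 5.
By Pick's theorem A = I + B/2 − 1, so I = 15/2 − 5/2 + 1 = 6.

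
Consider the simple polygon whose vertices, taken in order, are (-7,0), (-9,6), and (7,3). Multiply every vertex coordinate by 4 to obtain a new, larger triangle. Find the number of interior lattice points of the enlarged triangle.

The shoelace formula gives twice the area as |[(-7)·6 − (-9)·0] + [(-9)·3 − 7·6] + [7·0 − (-7)·3]| = 90, so the area is 45.
The number of boundary lattice points is Σ gcd(|Δx|,|Δy|) = gcd(2,6) + gcd(16,3) + gcd(14,3) = 2+1+1 = 4.
Scaling by 4 multiplies the area by 4² = 16 (so the new area is 720) and multiplies the boundary lattice-point count by 4, giving 16.
By Pick's theorem, the interior count of the dilated polygon is 720 − 16/2 + 1 = 713.

713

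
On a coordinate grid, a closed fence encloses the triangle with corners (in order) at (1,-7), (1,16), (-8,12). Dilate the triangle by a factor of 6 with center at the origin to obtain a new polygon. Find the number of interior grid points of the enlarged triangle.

Using the shoelace formula, 2A = |[1·16 − 1·(-7)] + [1·12 − (-8)·16] + [(-8)·(-7) − 1·12]| = 207, so the area is 207/2.
The number of boundary lattice points is Σ gcd(|Δx|,|Δy|) = gcd(0,23) + gcd(9,4) + gcd(9,19) = 23+1+1 = 25.
Scaling by 6 multiplies the area by 6² = 36 (so the new area is 3726) and multiplies the boundary lattice-point count by 6, giving 150.
By Pick's theorem, the interior count of the dilated polygon is 3726 − 150/2 + 1 = 3652.

3652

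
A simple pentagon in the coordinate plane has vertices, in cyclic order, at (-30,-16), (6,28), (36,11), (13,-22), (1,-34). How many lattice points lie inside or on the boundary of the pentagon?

2049

By the shoelace formula, twice the signed area is |((-30)·28 − 6·(-16)) + (6·11 − 36·28) + (36·(-22) − 13·11) + (13·(-34) − 1·(-22)) + (1·(-16) − (-30)·(-34))| = 4077, so the area is 2038.5.
Along each edge there are gcd(|Δx|,|Δy|)+1 lattice points, so counting each shared vertex once the boundary has gcd(36,44) + gcd(30,17) + gcd(23,33) + gcd(12,12) + gcd(31,18) = 4+1+1+12+1 = 19.
Pick's theorem gives I = A − B/2 + 1 = 2038.5 − 19/2 + 1 = 2030, so the closed region contains I + B = 2030 + 19 = 2049 lattice points.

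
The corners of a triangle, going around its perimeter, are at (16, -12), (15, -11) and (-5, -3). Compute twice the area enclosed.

The shoelace formula gives twice the area as |[16·(-11) − 15·(-12)] + [15·(-3) − (-5)·(-11)] + [(-5)·(-12) − 16·(-3)]| = 12, so the area is 6.

12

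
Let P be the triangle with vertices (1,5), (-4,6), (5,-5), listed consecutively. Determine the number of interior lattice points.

22

The shoelace formula gives twice the area as |(1·6 − (-4)·5) + ((-4)·(-5) − 5·6) + (5·5 − 1·(-5))| = 46, so the area is 23.
Summing gcd(|Δx|,|Δy|) over the edges gives the boundary count: gcd(5,1) + gcd(9,11) + gcd(4,10) = 1+1+2 = 4.
By Pick's theorem A = I + B/2 − 1, so I = 23 − 4/2 + 1 = 22.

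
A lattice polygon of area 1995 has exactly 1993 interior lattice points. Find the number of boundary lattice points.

6

Pick's theorem gives A = I + B/2 − 1, so B = 2(A − I + 1) = 2(1995 − 1993 + 1) = 6.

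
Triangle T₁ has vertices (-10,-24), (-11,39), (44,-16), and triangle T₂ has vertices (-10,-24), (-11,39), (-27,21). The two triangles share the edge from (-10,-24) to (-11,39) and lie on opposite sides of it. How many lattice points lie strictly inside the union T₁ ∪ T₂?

2189

The union is the simple quadrilateral with vertices (-10,-24), (44,-16), (-11,39), (-27,21) in order.
By the shoelace formula, twice the signed area is |[(-10)·(-16) − 44·(-24)] + [44·39 − (-11)·(-16)] + [(-11)·21 − (-27)·39] + [(-27)·(-24) − (-10)·21]| = 4436, so the area is 2218.
Along each edge there are gcd(|Δx|,|Δy|)+1 lattice points, so counting each shared vertex once the boundary has gcd(54,8) + gcd(55,55) + gcd(16,18) + gcd(17,45) = 2+55+2+1 = 60.
By Pick's theorem I = A − B/2 + 1 = 2218 − 60/2 + 1 = 2189.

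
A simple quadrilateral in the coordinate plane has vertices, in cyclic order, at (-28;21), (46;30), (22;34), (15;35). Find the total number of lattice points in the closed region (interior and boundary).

Using the shoelace formula, 2A = |[(-28)·30 − 46·21] + [46·34 − 22·30] + [22·35 − 15·34] + [15·21 − (-28)·35]| = 653, so the area is 653/2.
Along each edge there are gcd(|Δx|,|Δy|)+1 lattice points, so counting each shared vertex once the boundary has gcd(74,9) + gcd(24,4) + gcd(7,1) + gcd(43,14) = 1+4+1+1 = 7.
Pick's theorem gives I = A − B/2 + 1 = 653/2 − 7/2 + 1 = 324, so the closed region contains I + B = 324 + 7 = 331 lattice points.

331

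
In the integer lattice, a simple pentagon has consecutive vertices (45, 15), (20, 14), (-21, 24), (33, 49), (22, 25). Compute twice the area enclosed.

Using the shoelace formula, 2A = |(45·14 − 20·15) + (20·24 − (-21)·14) + ((-21)·49 − 33·24) + (33·25 − 22·49) + (22·15 − 45·25)| = 1765, so the area is 882.5.

1765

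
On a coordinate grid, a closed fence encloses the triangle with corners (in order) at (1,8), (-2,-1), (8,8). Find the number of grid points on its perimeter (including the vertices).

The number of boundary lattice points is Σ gcd(|Δx|,|Δy|) = gcd(3,9) + gcd(10,9) + gcd(7,0) = 3+1+7 = 11.

11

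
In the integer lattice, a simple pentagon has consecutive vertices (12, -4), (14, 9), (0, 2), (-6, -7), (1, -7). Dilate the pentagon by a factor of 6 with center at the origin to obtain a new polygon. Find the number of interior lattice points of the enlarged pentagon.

5938

By the shoelace formula, twice the signed area is |[12·9 − 14·(-4)] + [14·2 − 0·9] + [0·(-7) − (-6)·2] + [(-6)·(-7) − 1·(-7)] + [1·(-4) − 12·(-7)]| = 333, so the area is 166.5.
Along each edge there are gcd(|Δx|,|Δy|)+1 lattice points, so counting each shared vertex once the boundary has gcd(2,13) + gcd(14,7) + gcd(6,9) + gcd(7,0) + gcd(11,3) = 1+7+3+7+1 = 19.
Scaling by 6 multiplies the area by 6² = 36 (so the new area is 5994) and multiplies the boundary lattice-point count by 6, giving 114.
By Pick's theorem, the interior count of the dilated polygon is 5994 − 114/2 + 1 = 5938.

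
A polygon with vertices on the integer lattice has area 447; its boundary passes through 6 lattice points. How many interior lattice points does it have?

445

From Pick's theorem, I = A − B/2 + 1 = 447 − 6/2 + 1 = 445.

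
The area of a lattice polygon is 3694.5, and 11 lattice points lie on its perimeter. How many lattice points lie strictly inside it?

3690

From Pick's theorem, I = A − B/2 + 1 = 3694.5 − 11/2 + 1 = 3690.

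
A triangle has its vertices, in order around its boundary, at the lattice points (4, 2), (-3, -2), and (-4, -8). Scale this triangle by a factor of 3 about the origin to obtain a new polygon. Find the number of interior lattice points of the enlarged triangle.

166

By the shoelace formula, twice the signed area is |(4·(-2) − (-3)·2) + ((-3)·(-8) − (-4)·(-2)) + ((-4)·2 − 4·(-8))| = 38, so the area is 19.
The number of boundary lattice points is Σ gcd(|Δx|,|Δy|) = gcd(7,4) + gcd(1,6) + gcd(8,10) = 1+1+2 = 4.
Scaling by 3 multiplies the area by 3² = 9 (so the new area is 171) and multiplies the boundary lattice-point count by 3, giving 12.
By Pick's theorem, the interior count of the dilated polygon is 171 − 12/2 + 1 = 166.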